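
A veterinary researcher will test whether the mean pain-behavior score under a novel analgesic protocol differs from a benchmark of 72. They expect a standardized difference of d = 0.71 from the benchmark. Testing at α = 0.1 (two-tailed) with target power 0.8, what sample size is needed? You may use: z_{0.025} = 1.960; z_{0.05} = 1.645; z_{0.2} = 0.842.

n = 13

For a one-sample test: n = ((z_{α/2} + z_β) / d)².
z_{α/2} + z_β = 1.645 + 0.842 = 2.487.
n = (2.487 / 0.71)² = 3.503² = 12.27.
Round up.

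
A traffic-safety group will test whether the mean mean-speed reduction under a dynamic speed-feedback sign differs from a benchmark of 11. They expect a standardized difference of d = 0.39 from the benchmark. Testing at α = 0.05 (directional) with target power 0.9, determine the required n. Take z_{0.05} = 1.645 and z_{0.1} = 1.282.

n = 57

For a one-sample test: n = ((z_{α} + z_β) / d)².
z_{α} + z_β = 1.645 + 1.282 = 2.927.
n = (2.927 / 0.39)² = 7.505² = 56.33.
Round up.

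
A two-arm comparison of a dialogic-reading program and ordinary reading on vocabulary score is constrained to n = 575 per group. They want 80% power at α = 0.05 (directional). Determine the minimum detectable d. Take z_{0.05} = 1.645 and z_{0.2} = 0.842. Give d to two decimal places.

d_min ≈ 0.15

For two independent groups of n = 575 each: d_min = (z_{α} + z_β)·√(2/n).
z-sum = 1.645 + 0.842 = 2.487.
d_min = 2.487 × √(2/575) = 2.487 × 0.0590 = 0.147.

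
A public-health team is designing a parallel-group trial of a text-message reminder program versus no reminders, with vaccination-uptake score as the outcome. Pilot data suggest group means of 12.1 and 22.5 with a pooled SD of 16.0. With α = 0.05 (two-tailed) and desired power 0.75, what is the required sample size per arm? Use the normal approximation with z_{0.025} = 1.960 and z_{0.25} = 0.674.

Cohen's d = |M₁ − M₂| / SD_pooled = |12.1 − 22.5| / 16.0 = 10.4 / 16.0 = 0.650.
For two independent groups with equal n: n = 2·((z_{α/2} + z_β) / d)².
z_{α/2} + z_β = 1.960 + 0.674 = 2.634.
n = 2 × (2.634 / 0.650)² = 2 × 4.052² = 2 × 16.42 = 32.8.
Round up to the next whole participant.

n = 33 per group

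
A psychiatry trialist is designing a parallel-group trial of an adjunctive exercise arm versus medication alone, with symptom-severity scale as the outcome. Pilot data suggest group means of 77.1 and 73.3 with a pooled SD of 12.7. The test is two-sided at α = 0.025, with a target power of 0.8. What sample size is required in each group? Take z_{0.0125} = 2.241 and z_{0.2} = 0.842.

Cohen's d = |M₁ − M₂| / SD_pooled = |77.1 − 73.3| / 12.7 = 3.8 / 12.7 = 0.299.
For two independent groups with equal n: n = 2·((z_{α/2} + z_β) / d)².
z_{α/2} + z_β = 2.241 + 0.842 = 3.083.
n = 2 × (3.083 / 0.299)² = 2 × 10.311² = 2 × 106.32 = 212.6.
Round up to the next whole participant.

n = 213 per group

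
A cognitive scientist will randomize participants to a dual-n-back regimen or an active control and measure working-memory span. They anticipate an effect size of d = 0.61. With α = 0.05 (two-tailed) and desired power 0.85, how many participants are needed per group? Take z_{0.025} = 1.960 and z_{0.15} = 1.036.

n = 49 per group

For two independent groups with equal n: n = 2·((z_{α/2} + z_β) / d)².
z_{α/2} + z_β = 1.960 + 1.036 = 2.996.
n = 2 × (2.996 / 0.61)² = 2 × 4.911² = 2 × 24.12 = 48.2.
Round up to the next whole participant.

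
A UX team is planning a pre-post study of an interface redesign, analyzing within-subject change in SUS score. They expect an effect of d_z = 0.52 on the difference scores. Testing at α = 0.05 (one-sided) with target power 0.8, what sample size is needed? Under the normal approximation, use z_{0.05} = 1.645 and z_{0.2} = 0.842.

For a paired (one-sample on differences) test: n = ((z_{α} + z_β) / d)².
z_{α} + z_β = 1.645 + 0.842 = 2.487.
n = (2.487 / 0.52)² = 4.783² = 22.87.
Round up.

n = 23 pairs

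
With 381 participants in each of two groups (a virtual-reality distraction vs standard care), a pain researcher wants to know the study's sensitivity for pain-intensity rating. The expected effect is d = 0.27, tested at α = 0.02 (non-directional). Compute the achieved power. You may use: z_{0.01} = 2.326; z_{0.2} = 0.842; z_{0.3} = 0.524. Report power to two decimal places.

power ≈ 0.92

For two equal groups, power = Φ(d·√(n/2) − z_{α/2}).
d·√(n/2) = 0.27 × √(381/2) = 0.27 × 13.802 = 3.727.
z_β = 3.727 − 2.326 = 1.401.
Power = Φ(1.401) = 0.919.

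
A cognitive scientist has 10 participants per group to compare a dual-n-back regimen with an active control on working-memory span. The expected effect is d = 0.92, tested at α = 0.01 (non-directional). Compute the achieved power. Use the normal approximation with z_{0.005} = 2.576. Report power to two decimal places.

power ≈ 0.30

For two equal groups, power = Φ(d·√(n/2) − z_{α/2}).
d·√(n/2) = 0.92 × √(10/2) = 0.92 × 2.236 = 2.057.
z_β = 2.057 − 2.576 = -0.519.
Power = Φ(-0.519) = 0.302.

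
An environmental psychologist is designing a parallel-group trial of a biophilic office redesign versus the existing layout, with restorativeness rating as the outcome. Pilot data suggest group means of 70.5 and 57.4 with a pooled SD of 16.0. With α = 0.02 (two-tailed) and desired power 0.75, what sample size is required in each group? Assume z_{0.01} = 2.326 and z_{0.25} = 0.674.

n = 27 per group

Cohen's d = |M₁ − M₂| / SD_pooled = |70.5 − 57.4| / 16.0 = 13.1 / 16.0 = 0.819.
For two independent groups with equal n: n = 2·((z_{α/2} + z_β) / d)².
z_{α/2} + z_β = 2.326 + 0.674 = 3.000.
n = 2 × (3.000 / 0.819)² = 2 × 3.663² = 2 × 13.42 = 26.8.
Round up to the next whole participant.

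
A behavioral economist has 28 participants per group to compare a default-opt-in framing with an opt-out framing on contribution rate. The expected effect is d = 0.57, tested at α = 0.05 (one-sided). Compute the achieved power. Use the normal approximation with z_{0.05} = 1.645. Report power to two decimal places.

For two equal groups, power = Φ(d·√(n/2) − z_{α}).
d·√(n/2) = 0.57 × √(28/2) = 0.57 × 3.742 = 2.133.
z_β = 2.133 − 1.645 = 0.488.
Power = Φ(0.488) = 0.687.

power ≈ 0.69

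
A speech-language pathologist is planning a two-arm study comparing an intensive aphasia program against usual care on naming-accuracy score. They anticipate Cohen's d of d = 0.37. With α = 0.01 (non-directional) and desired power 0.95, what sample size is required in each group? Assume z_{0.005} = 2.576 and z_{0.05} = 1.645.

For two independent groups with equal n: n = 2·((z_{α/2} + z_β) / d)².
z_{α/2} + z_β = 2.576 + 1.645 = 4.221.
n = 2 × (4.221 / 0.37)² = 2 × 11.408² = 2 × 130.14 = 260.3.
Round up to the next whole participant.

n = 261 per group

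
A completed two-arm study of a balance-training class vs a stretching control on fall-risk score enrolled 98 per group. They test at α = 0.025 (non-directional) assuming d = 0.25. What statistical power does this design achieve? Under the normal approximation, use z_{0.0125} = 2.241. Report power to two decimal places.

power ≈ 0.31

For two equal groups, power = Φ(d·√(n/2) − z_{α/2}).
d·√(n/2) = 0.25 × √(98/2) = 0.25 × 7.000 = 1.750.
z_β = 1.750 − 2.241 = -0.491.
Power = Φ(-0.491) = 0.312.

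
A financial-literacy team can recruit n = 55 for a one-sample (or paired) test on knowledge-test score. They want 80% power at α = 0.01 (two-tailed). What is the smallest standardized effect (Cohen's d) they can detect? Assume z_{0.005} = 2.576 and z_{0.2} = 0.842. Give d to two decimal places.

For a single sample (or paired design) of n = 55: d_min = (z_{α/2} + z_β)/√n.
z-sum = 2.576 + 0.842 = 3.418.
d_min = 3.418 / √55 = 3.418 / 7.416 = 0.461.

d_min ≈ 0.46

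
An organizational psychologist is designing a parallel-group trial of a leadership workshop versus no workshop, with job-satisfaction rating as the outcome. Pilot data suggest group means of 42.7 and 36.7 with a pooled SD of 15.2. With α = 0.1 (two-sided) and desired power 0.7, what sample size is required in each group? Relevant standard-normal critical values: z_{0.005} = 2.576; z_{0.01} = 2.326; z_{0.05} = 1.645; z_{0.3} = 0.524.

n = 61 per group

Cohen's d = |M₁ − M₂| / SD_pooled = |42.7 − 36.7| / 15.2 = 6.0 / 15.2 = 0.395.
For two independent groups with equal n: n = 2·((z_{α/2} + z_β) / d)².
z_{α/2} + z_β = 1.645 + 0.524 = 2.169.
n = 2 × (2.169 / 0.395)² = 2 × 5.491² = 2 × 30.15 = 60.3.
Round up to the next whole participant.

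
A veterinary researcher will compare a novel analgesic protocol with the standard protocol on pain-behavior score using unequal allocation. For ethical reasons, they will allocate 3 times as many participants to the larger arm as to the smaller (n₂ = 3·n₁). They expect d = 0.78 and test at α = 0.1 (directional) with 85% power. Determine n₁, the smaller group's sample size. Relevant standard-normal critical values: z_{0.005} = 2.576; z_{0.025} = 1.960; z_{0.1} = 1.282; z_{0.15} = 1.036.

n₁ = 12

With allocation ratio k = n₂/n₁ = 3, Var(x̄₁−x̄₂) = σ²(1/n₁ + 1/(k·n₁)) = σ²·(k+1)/(k·n₁).
So n₁ = (1 + 1/k)·((z_{α} + z_β)/d)² = 1.333 × (2.318/0.78)².
n₁ = 1.333 × 8.83 = 11.8.
Round up: n₁ = 12, giving n₂ = 3 × 12 = 36.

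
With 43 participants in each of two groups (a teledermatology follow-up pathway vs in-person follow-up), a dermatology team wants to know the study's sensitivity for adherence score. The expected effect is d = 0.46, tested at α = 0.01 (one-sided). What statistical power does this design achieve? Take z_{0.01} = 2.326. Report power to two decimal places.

power ≈ 0.42

For two equal groups, power = Φ(d·√(n/2) − z_{α}).
d·√(n/2) = 0.46 × √(43/2) = 0.46 × 4.637 = 2.133.
z_β = 2.133 − 2.326 = -0.193.
Power = Φ(-0.193) = 0.423.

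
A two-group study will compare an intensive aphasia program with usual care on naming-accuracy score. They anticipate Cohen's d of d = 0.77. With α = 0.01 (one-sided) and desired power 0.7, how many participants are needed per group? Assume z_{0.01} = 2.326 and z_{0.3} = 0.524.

n = 28 per group

For two independent groups with equal n: n = 2·((z_{α} + z_β) / d)².
z_{α} + z_β = 2.326 + 0.524 = 2.850.
n = 2 × (2.850 / 0.77)² = 2 × 3.701² = 2 × 13.70 = 27.4.
Round up to the next whole participant.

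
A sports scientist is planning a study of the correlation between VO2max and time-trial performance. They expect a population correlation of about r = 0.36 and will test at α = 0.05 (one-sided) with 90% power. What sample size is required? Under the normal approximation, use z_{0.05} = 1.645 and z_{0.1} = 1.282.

Fisher's z: C = ½·ln((1+r)/(1−r)) = ½·ln(2.1250) = 0.3769.
n = ((z_{α} + z_β)/C)² + 3.
(1.645 + 1.282) / 0.3769 = 2.927 / 0.3769 = 7.766.
n = 7.766² + 3 = 60.31 + 3 = 63.3.
Round up.

n = 64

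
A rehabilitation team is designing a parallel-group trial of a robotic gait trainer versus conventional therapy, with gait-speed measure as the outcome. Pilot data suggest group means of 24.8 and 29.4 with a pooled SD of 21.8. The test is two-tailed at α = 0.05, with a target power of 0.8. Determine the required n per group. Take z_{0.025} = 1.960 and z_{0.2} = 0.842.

n = 353 per group

Cohen's d = |M₁ − M₂| / SD_pooled = |24.8 − 29.4| / 21.8 = 4.6 / 21.8 = 0.211.
For two independent groups with equal n: n = 2·((z_{α/2} + z_β) / d)².
z_{α/2} + z_β = 1.960 + 0.842 = 2.802.
n = 2 × (2.802 / 0.211)² = 2 × 13.280² = 2 × 176.35 = 352.7.
Round up to the next whole participant.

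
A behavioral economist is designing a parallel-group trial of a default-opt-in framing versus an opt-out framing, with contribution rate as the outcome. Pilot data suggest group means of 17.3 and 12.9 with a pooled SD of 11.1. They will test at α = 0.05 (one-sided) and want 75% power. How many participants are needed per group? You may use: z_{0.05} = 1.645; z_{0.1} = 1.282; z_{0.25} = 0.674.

n = 69 per group

Cohen's d = |M₁ − M₂| / SD_pooled = |17.3 − 12.9| / 11.1 = 4.4 / 11.1 = 0.396.
For two independent groups with equal n: n = 2·((z_{α} + z_β) / d)².
z_{α} + z_β = 1.645 + 0.674 = 2.319.
n = 2 × (2.319 / 0.396)² = 2 × 5.856² = 2 × 34.29 = 68.6.
Round up to the next whole participant.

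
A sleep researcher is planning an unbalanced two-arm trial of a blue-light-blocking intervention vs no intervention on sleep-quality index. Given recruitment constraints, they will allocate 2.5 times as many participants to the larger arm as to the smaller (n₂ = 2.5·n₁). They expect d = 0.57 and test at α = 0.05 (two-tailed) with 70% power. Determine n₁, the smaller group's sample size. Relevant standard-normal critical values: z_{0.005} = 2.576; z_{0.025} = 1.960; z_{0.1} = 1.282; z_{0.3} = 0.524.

n₁ = 27

With allocation ratio k = n₂/n₁ = 2.5, Var(x̄₁−x̄₂) = σ²(1/n₁ + 1/(k·n₁)) = σ²·(k+1)/(k·n₁).
So n₁ = (1 + 1/k)·((z_{α/2} + z_β)/d)² = 1.400 × (2.484/0.57)².
n₁ = 1.400 × 18.99 = 26.6.
Round up: n₁ = 27, giving n₂ = ⌈2.5 × 27⌉ = ⌈67.5⌉ = 68.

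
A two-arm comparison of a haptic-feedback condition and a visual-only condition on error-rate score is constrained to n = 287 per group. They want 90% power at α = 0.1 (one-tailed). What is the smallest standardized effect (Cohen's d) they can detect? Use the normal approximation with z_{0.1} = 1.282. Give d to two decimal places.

d_min ≈ 0.21

For two independent groups of n = 287 each: d_min = (z_{α} + z_β)·√(2/n).
z-sum = 1.282 + 1.282 = 2.564.
d_min = 2.564 × √(2/287) = 2.564 × 0.0835 = 0.214.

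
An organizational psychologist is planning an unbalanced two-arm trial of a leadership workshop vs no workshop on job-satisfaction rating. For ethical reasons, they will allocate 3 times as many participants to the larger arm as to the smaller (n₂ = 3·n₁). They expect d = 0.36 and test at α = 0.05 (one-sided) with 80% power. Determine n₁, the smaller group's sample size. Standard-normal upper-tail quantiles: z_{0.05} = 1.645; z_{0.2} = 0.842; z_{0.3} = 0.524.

With allocation ratio k = n₂/n₁ = 3, Var(x̄₁−x̄₂) = σ²(1/n₁ + 1/(k·n₁)) = σ²·(k+1)/(k·n₁).
So n₁ = (1 + 1/k)·((z_{α} + z_β)/d)² = 1.333 × (2.487/0.36)².
n₁ = 1.333 × 47.73 = 63.6.
Round up: n₁ = 64, giving n₂ = 3 × 64 = 192.

n₁ = 64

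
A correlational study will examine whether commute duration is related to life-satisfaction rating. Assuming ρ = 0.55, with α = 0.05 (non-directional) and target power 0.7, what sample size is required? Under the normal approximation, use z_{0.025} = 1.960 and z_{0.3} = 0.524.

n = 20

Fisher's z: C = ½·ln((1+r)/(1−r)) = ½·ln(3.4444) = 0.6184.
n = ((z_{α/2} + z_β)/C)² + 3.
(1.960 + 0.524) / 0.6184 = 2.484 / 0.6184 = 4.017.
n = 4.017² + 3 = 16.13 + 3 = 19.1.
Round up.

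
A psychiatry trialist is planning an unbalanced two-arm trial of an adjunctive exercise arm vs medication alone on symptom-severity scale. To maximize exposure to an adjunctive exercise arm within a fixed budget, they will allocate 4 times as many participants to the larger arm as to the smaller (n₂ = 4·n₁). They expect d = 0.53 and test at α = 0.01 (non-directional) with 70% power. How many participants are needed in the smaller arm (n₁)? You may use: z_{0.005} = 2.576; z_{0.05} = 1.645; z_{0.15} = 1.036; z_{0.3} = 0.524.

n₁ = 43

With allocation ratio k = n₂/n₁ = 4, Var(x̄₁−x̄₂) = σ²(1/n₁ + 1/(k·n₁)) = σ²·(k+1)/(k·n₁).
So n₁ = (1 + 1/k)·((z_{α/2} + z_β)/d)² = 1.250 × (3.100/0.53)².
n₁ = 1.250 × 34.21 = 42.8.
Round up: n₁ = 43, giving n₂ = 4 × 43 = 172.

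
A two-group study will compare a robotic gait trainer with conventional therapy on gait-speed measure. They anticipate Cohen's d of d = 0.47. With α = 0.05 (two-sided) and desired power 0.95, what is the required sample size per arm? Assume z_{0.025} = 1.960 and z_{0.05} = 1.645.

For two independent groups with equal n: n = 2·((z_{α/2} + z_β) / d)².
z_{α/2} + z_β = 1.960 + 1.645 = 3.605.
n = 2 × (3.605 / 0.47)² = 2 × 7.670² = 2 × 58.83 = 117.7.
Round up to the next whole participant.

n = 118 per group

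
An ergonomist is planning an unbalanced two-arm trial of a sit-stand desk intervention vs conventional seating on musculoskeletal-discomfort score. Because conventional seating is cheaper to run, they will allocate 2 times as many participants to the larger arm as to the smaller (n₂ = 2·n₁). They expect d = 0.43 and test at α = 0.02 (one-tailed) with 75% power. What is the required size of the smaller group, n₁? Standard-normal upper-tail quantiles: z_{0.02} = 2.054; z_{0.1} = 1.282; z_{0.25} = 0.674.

With allocation ratio k = n₂/n₁ = 2, Var(x̄₁−x̄₂) = σ²(1/n₁ + 1/(k·n₁)) = σ²·(k+1)/(k·n₁).
So n₁ = (1 + 1/k)·((z_{α} + z_β)/d)² = 1.500 × (2.728/0.43)².
n₁ = 1.500 × 40.25 = 60.4.
Round up: n₁ = 61, giving n₂ = 2 × 61 = 122.

n₁ = 61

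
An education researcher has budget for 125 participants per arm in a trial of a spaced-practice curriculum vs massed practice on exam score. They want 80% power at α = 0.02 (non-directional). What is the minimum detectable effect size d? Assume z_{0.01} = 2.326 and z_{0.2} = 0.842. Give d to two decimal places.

For two independent groups of n = 125 each: d_min = (z_{α/2} + z_β)·√(2/n).
z-sum = 2.326 + 0.842 = 3.168.
d_min = 3.168 × √(2/125) = 3.168 × 0.1265 = 0.401.

d_min ≈ 0.40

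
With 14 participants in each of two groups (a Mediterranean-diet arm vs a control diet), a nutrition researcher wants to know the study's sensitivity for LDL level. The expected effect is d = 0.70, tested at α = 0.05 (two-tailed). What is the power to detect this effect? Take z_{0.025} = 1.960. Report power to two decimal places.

For two equal groups, power = Φ(d·√(n/2) − z_{α/2}).
d·√(n/2) = 0.70 × √(14/2) = 0.70 × 2.646 = 1.852.
z_β = 1.852 − 1.960 = -0.108.
Power = Φ(-0.108) = 0.457.

power ≈ 0.46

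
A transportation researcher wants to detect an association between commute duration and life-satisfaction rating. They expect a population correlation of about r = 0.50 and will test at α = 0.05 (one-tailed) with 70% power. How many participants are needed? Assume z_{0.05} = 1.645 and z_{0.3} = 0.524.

n = 19

Fisher's z: C = ½·ln((1+r)/(1−r)) = ½·ln(3.0000) = 0.5493.
n = ((z_{α} + z_β)/C)² + 3.
(1.645 + 0.524) / 0.5493 = 2.169 / 0.5493 = 3.949.
n = 3.949² + 3 = 15.59 + 3 = 18.6.
Round up.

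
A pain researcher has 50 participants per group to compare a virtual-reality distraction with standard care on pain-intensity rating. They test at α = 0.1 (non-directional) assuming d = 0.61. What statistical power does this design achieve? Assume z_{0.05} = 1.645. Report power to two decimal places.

For two equal groups, power = Φ(d·√(n/2) − z_{α/2}).
d·√(n/2) = 0.61 × √(50/2) = 0.61 × 5.000 = 3.050.
z_β = 3.050 − 1.645 = 1.405.
Power = Φ(1.405) = 0.920.

power ≈ 0.92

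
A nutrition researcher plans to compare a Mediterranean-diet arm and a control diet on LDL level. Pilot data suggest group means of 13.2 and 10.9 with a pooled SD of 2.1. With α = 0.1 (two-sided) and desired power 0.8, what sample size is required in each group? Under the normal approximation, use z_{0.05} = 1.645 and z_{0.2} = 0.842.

Cohen's d = |M₁ − M₂| / SD_pooled = |13.2 − 10.9| / 2.1 = 2.3 / 2.1 = 1.095.
For two independent groups with equal n: n = 2·((z_{α/2} + z_β) / d)².
z_{α/2} + z_β = 1.645 + 0.842 = 2.487.
n = 2 × (2.487 / 1.095)² = 2 × 2.271² = 2 × 5.16 = 10.3.
Round up to the next whole participant.

n = 11 per group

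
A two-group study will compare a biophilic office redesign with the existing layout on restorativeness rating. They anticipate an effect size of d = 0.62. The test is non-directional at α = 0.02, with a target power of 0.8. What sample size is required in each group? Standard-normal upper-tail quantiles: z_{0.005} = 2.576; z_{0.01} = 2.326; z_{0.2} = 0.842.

For two independent groups with equal n: n = 2·((z_{α/2} + z_β) / d)².
z_{α/2} + z_β = 2.326 + 0.842 = 3.168.
n = 2 × (3.168 / 0.62)² = 2 × 5.110² = 2 × 26.11 = 52.2.
Round up to the next whole participant.

n = 53 per group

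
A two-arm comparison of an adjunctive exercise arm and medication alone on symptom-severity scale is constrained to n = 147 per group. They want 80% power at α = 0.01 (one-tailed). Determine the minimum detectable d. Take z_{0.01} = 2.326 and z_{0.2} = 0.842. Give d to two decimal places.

For two independent groups of n = 147 each: d_min = (z_{α} + z_β)·√(2/n).
z-sum = 2.326 + 0.842 = 3.168.
d_min = 3.168 × √(2/147) = 3.168 × 0.1166 = 0.370.

d_min ≈ 0.37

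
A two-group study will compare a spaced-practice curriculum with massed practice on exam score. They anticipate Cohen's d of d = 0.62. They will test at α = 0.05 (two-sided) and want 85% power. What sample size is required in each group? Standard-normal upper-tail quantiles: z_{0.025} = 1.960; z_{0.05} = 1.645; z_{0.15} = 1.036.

n = 47 per group

For two independent groups with equal n: n = 2·((z_{α/2} + z_β) / d)².
z_{α/2} + z_β = 1.960 + 1.036 = 2.996.
n = 2 × (2.996 / 0.62)² = 2 × 4.832² = 2 × 23.35 = 46.7.
Round up to the next whole participant.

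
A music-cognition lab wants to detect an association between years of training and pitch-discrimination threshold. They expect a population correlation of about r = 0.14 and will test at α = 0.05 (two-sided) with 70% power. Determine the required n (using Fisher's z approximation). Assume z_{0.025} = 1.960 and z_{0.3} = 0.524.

Fisher's z: C = ½·ln((1+r)/(1−r)) = ½·ln(1.3256) = 0.1409.
n = ((z_{α/2} + z_β)/C)² + 3.
(1.960 + 0.524) / 0.1409 = 2.484 / 0.1409 = 17.630.
n = 17.630² + 3 = 310.80 + 3 = 313.8.
Round up.

n = 314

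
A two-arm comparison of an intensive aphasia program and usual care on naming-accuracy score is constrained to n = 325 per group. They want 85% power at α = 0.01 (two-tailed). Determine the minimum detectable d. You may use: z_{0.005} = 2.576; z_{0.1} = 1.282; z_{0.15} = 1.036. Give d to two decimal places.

For two independent groups of n = 325 each: d_min = (z_{α/2} + z_β)·√(2/n).
z-sum = 2.576 + 1.036 = 3.612.
d_min = 3.612 × √(2/325) = 3.612 × 0.0784 = 0.283.

d_min ≈ 0.28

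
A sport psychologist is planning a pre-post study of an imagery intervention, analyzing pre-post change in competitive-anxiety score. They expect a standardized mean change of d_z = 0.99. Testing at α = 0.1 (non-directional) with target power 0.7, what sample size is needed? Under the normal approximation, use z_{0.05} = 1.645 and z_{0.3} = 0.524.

For a paired (one-sample on differences) test: n = ((z_{α/2} + z_β) / d)².
z_{α/2} + z_β = 1.645 + 0.524 = 2.169.
n = (2.169 / 0.99)² = 2.191² = 4.80.
Round up.

n = 5 pairs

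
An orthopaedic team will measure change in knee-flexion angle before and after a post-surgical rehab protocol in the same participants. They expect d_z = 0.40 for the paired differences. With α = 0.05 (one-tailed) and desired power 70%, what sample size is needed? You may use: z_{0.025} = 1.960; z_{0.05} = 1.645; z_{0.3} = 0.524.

n = 30 pairs

For a paired (one-sample on differences) test: n = ((z_{α} + z_β) / d)².
z_{α} + z_β = 1.645 + 0.524 = 2.169.
n = (2.169 / 0.40)² = 5.422² = 29.40.
Round up.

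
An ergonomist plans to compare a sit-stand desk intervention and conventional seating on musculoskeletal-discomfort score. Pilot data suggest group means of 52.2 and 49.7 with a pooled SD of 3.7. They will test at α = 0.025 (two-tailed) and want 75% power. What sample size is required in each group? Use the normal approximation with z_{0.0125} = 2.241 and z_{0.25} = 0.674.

n = 38 per group

Cohen's d = |M₁ − M₂| / SD_pooled = |52.2 − 49.7| / 3.7 = 2.5 / 3.7 = 0.676.
For two independent groups with equal n: n = 2·((z_{α/2} + z_β) / d)².
z_{α/2} + z_β = 2.241 + 0.674 = 2.915.
n = 2 × (2.915 / 0.676)² = 2 × 4.312² = 2 × 18.59 = 37.2.
Round up to the next whole participant.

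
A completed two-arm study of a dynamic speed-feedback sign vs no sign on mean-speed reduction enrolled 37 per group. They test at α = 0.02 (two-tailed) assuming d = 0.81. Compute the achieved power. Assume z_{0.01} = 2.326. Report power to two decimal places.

power ≈ 0.88

For two equal groups, power = Φ(d·√(n/2) − z_{α/2}).
d·√(n/2) = 0.81 × √(37/2) = 0.81 × 4.301 = 3.484.
z_β = 3.484 − 2.326 = 1.158.
Power = Φ(1.158) = 0.877.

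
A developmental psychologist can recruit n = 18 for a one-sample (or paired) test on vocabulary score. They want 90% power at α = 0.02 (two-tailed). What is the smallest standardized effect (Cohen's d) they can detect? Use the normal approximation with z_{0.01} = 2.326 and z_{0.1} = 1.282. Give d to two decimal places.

For a single sample (or paired design) of n = 18: d_min = (z_{α/2} + z_β)/√n.
z-sum = 2.326 + 1.282 = 3.608.
d_min = 3.608 / √18 = 3.608 / 4.243 = 0.850.

d_min ≈ 0.85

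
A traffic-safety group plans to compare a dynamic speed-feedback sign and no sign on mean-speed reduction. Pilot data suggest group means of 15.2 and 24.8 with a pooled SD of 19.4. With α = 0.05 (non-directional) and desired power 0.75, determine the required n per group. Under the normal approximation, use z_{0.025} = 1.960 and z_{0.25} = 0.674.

Cohen's d = |M₁ − M₂| / SD_pooled = |15.2 − 24.8| / 19.4 = 9.6 / 19.4 = 0.495.
For two independent groups with equal n: n = 2·((z_{α/2} + z_β) / d)².
z_{α/2} + z_β = 1.960 + 0.674 = 2.634.
n = 2 × (2.634 / 0.495)² = 2 × 5.321² = 2 × 28.32 = 56.6.
Round up to the next whole participant.

n = 57 per group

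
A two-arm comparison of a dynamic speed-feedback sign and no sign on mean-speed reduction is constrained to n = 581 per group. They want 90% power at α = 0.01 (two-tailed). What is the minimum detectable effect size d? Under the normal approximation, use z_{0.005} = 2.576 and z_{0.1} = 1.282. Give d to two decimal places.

d_min ≈ 0.23

For two independent groups of n = 581 each: d_min = (z_{α/2} + z_β)·√(2/n).
z-sum = 2.576 + 1.282 = 3.858.
d_min = 3.858 × √(2/581) = 3.858 × 0.0587 = 0.226.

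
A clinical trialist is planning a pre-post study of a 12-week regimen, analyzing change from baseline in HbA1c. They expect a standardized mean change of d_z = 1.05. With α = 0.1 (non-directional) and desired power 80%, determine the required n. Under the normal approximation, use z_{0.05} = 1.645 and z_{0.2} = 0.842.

For a paired (one-sample on differences) test: n = ((z_{α/2} + z_β) / d)².
z_{α/2} + z_β = 1.645 + 0.842 = 2.487.
n = (2.487 / 1.05)² = 2.369² = 5.61.
Round up.

n = 6 pairs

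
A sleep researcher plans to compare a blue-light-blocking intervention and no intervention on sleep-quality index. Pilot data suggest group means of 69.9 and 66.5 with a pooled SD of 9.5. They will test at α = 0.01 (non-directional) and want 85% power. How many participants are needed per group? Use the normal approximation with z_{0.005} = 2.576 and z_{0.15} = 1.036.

Cohen's d = |M₁ − M₂| / SD_pooled = |69.9 − 66.5| / 9.5 = 3.4 / 9.5 = 0.358.
For two independent groups with equal n: n = 2·((z_{α/2} + z_β) / d)².
z_{α/2} + z_β = 2.576 + 1.036 = 3.612.
n = 2 × (3.612 / 0.358)² = 2 × 10.089² = 2 × 101.80 = 203.6.
Round up to the next whole participant.

n = 204 per group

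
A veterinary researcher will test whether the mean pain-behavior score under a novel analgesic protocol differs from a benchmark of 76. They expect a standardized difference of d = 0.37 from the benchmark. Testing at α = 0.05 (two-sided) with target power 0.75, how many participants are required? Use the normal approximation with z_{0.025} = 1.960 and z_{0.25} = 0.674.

n = 51

For a one-sample test: n = ((z_{α/2} + z_β) / d)².
z_{α/2} + z_β = 1.960 + 0.674 = 2.634.
n = (2.634 / 0.37)² = 7.119² = 50.68.
Round up.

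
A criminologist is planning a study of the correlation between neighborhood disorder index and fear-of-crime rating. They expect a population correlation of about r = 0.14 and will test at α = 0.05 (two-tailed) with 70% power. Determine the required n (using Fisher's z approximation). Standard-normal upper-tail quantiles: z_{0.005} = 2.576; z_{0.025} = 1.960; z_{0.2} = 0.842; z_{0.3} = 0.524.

Fisher's z: C = ½·ln((1+r)/(1−r)) = ½·ln(1.3256) = 0.1409.
n = ((z_{α/2} + z_β)/C)² + 3.
(1.960 + 0.524) / 0.1409 = 2.484 / 0.1409 = 17.630.
n = 17.630² + 3 = 310.80 + 3 = 313.8.
Round up.

n = 314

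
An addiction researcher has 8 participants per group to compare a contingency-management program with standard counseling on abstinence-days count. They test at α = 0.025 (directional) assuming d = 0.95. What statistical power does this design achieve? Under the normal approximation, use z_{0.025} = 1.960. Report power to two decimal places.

power ≈ 0.48

For two equal groups, power = Φ(d·√(n/2) − z_{α}).
d·√(n/2) = 0.95 × √(8/2) = 0.95 × 2.000 = 1.900.
z_β = 1.900 − 1.960 = -0.060.
Power = Φ(-0.060) = 0.476.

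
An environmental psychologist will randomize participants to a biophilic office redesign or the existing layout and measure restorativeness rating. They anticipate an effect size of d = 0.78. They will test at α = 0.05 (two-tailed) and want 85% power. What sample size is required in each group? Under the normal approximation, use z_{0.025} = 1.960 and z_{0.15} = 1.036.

n = 30 per group

For two independent groups with equal n: n = 2·((z_{α/2} + z_β) / d)².
z_{α/2} + z_β = 1.960 + 1.036 = 2.996.
n = 2 × (2.996 / 0.78)² = 2 × 3.841² = 2 × 14.75 = 29.5.
Round up to the next whole participant.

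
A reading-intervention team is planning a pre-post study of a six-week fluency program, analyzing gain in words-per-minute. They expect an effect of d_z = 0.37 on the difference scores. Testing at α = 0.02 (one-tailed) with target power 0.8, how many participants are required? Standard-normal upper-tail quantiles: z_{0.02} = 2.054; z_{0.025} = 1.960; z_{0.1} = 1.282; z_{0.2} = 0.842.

n = 62 pairs

For a paired (one-sample on differences) test: n = ((z_{α} + z_β) / d)².
z_{α} + z_β = 2.054 + 0.842 = 2.896.
n = (2.896 / 0.37)² = 7.827² = 61.26.
Round up.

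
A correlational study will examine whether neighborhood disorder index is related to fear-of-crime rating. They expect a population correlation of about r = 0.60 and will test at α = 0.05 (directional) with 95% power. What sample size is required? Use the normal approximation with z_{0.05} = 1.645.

Fisher's z: C = ½·ln((1+r)/(1−r)) = ½·ln(4.0000) = 0.6931.
n = ((z_{α} + z_β)/C)² + 3.
(1.645 + 1.645) / 0.6931 = 3.290 / 0.6931 = 4.747.
n = 4.747² + 3 = 22.53 + 3 = 25.5.
Round up.

n = 26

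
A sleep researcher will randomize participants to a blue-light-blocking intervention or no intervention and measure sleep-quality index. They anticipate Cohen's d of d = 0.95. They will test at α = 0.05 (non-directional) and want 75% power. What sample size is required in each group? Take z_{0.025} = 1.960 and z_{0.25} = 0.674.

For two independent groups with equal n: n = 2·((z_{α/2} + z_β) / d)².
z_{α/2} + z_β = 1.960 + 0.674 = 2.634.
n = 2 × (2.634 / 0.95)² = 2 × 2.773² = 2 × 7.69 = 15.4.
Round up to the next whole participant.

n = 16 per group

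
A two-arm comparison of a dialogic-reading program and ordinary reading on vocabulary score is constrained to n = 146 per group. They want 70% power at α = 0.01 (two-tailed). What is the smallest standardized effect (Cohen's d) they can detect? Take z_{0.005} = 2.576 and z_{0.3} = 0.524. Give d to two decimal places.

For two independent groups of n = 146 each: d_min = (z_{α/2} + z_β)·√(2/n).
z-sum = 2.576 + 0.524 = 3.100.
d_min = 3.100 × √(2/146) = 3.100 × 0.1170 = 0.363.

d_min ≈ 0.36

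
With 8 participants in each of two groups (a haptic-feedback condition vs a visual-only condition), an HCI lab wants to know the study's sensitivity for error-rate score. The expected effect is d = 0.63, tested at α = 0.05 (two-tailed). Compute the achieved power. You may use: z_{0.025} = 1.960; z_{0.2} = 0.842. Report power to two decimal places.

power ≈ 0.24

For two equal groups, power = Φ(d·√(n/2) − z_{α/2}).
d·√(n/2) = 0.63 × √(8/2) = 0.63 × 2.000 = 1.260.
z_β = 1.260 − 1.960 = -0.700.
Power = Φ(-0.700) = 0.242.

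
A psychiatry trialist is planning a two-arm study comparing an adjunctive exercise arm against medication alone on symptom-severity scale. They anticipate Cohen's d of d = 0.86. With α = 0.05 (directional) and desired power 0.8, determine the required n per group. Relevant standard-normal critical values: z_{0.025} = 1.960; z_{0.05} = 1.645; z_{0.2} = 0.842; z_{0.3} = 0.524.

For two independent groups with equal n: n = 2·((z_{α} + z_β) / d)².
z_{α} + z_β = 1.645 + 0.842 = 2.487.
n = 2 × (2.487 / 0.86)² = 2 × 2.892² = 2 × 8.36 = 16.7.
Round up to the next whole participant.

n = 17 per group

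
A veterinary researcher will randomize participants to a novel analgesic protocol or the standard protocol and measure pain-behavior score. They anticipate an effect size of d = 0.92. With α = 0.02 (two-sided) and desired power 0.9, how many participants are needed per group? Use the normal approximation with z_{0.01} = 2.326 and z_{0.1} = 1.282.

For two independent groups with equal n: n = 2·((z_{α/2} + z_β) / d)².
z_{α/2} + z_β = 2.326 + 1.282 = 3.608.
n = 2 × (3.608 / 0.92)² = 2 × 3.922² = 2 × 15.38 = 30.8.
Round up to the next whole participant.

n = 31 per group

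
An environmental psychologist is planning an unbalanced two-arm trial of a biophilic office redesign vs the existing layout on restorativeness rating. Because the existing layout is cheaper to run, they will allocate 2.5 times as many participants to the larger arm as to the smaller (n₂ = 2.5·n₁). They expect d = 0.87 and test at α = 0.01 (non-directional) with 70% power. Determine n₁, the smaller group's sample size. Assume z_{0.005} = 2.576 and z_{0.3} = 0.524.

n₁ = 18

With allocation ratio k = n₂/n₁ = 2.5, Var(x̄₁−x̄₂) = σ²(1/n₁ + 1/(k·n₁)) = σ²·(k+1)/(k·n₁).
So n₁ = (1 + 1/k)·((z_{α/2} + z_β)/d)² = 1.400 × (3.100/0.87)².
n₁ = 1.400 × 12.70 = 17.8.
Round up: n₁ = 18, giving n₂ = 2.5 × 18 = 45.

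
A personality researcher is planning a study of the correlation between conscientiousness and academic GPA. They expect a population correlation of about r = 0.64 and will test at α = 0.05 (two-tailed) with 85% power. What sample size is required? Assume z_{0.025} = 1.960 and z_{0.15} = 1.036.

n = 19

Fisher's z: C = ½·ln((1+r)/(1−r)) = ½·ln(4.5556) = 0.7582.
n = ((z_{α/2} + z_β)/C)² + 3.
(1.960 + 1.036) / 0.7582 = 2.996 / 0.7582 = 3.951.
n = 3.951² + 3 = 15.61 + 3 = 18.6.
Round up.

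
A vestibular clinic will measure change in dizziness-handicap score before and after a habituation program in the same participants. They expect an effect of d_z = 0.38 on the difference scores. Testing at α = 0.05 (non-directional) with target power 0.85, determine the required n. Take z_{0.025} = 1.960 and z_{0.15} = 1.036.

n = 63 pairs

For a paired (one-sample on differences) test: n = ((z_{α/2} + z_β) / d)².
z_{α/2} + z_β = 1.960 + 1.036 = 2.996.
n = (2.996 / 0.38)² = 7.884² = 62.16.
Round up.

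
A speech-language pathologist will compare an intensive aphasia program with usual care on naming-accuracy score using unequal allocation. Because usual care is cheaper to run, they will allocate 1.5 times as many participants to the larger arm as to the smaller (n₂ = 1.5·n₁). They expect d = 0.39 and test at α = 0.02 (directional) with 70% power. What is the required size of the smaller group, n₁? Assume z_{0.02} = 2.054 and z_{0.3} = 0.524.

n₁ = 73

With allocation ratio k = n₂/n₁ = 1.5, Var(x̄₁−x̄₂) = σ²(1/n₁ + 1/(k·n₁)) = σ²·(k+1)/(k·n₁).
So n₁ = (1 + 1/k)·((z_{α} + z_β)/d)² = 1.667 × (2.578/0.39)².
n₁ = 1.667 × 43.70 = 72.8.
Round up: n₁ = 73, giving n₂ = ⌈1.5 × 73⌉ = ⌈109.5⌉ = 110.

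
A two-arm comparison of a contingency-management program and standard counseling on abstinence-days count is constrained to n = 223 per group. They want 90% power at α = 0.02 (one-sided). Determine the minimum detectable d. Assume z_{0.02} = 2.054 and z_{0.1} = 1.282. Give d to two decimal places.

d_min ≈ 0.32

For two independent groups of n = 223 each: d_min = (z_{α} + z_β)·√(2/n).
z-sum = 2.054 + 1.282 = 3.336.
d_min = 3.336 × √(2/223) = 3.336 × 0.0947 = 0.316.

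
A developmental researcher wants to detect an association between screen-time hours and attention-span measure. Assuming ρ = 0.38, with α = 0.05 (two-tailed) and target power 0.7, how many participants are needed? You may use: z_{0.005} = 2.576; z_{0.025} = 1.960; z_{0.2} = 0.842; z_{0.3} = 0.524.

n = 42

Fisher's z: C = ½·ln((1+r)/(1−r)) = ½·ln(2.2258) = 0.4001.
n = ((z_{α/2} + z_β)/C)² + 3.
(1.960 + 0.524) / 0.4001 = 2.484 / 0.4001 = 6.208.
n = 6.208² + 3 = 38.54 + 3 = 41.5.
Round up.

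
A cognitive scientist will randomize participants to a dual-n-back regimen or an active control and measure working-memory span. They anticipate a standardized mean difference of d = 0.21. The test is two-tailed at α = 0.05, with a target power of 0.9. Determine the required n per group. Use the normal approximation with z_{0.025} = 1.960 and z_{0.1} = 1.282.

n = 477 per group

For two independent groups with equal n: n = 2·((z_{α/2} + z_β) / d)².
z_{α/2} + z_β = 1.960 + 1.282 = 3.242.
n = 2 × (3.242 / 0.21)² = 2 × 15.438² = 2 × 238.33 = 476.7.
Round up to the next whole participant.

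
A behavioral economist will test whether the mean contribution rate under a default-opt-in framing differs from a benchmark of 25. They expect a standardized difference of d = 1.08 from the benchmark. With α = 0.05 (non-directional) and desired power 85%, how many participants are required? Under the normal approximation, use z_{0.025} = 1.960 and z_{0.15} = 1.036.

n = 8

For a one-sample test: n = ((z_{α/2} + z_β) / d)².
z_{α/2} + z_β = 1.960 + 1.036 = 2.996.
n = (2.996 / 1.08)² = 2.774² = 7.70.
Round up.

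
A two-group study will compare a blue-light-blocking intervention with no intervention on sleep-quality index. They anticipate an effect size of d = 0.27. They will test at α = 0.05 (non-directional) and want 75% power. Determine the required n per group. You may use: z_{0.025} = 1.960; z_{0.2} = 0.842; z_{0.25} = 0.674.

n = 191 per group

For two independent groups with equal n: n = 2·((z_{α/2} + z_β) / d)².
z_{α/2} + z_β = 1.960 + 0.674 = 2.634.
n = 2 × (2.634 / 0.27)² = 2 × 9.756² = 2 × 95.17 = 190.3.
Round up to the next whole participant.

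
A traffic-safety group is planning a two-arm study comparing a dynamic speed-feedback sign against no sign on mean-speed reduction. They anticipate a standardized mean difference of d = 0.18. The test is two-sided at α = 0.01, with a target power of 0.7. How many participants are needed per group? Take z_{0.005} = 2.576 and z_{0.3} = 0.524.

n = 594 per group

For two independent groups with equal n: n = 2·((z_{α/2} + z_β) / d)².
z_{α/2} + z_β = 2.576 + 0.524 = 3.100.
n = 2 × (3.100 / 0.18)² = 2 × 17.222² = 2 × 296.60 = 593.2.
Round up to the next whole participant.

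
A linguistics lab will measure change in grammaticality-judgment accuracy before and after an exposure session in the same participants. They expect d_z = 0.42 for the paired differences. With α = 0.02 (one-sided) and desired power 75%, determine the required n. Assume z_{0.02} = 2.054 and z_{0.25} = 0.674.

n = 43 pairs

For a paired (one-sample on differences) test: n = ((z_{α} + z_β) / d)².
z_{α} + z_β = 2.054 + 0.674 = 2.728.
n = (2.728 / 0.42)² = 6.495² = 42.19.
Round up.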